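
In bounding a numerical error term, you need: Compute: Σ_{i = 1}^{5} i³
Using formula: Σ i^3=[n(n+1)/2]²=[5·6/2]²=225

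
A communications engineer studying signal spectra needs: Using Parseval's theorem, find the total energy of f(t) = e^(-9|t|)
Parseval's theorem: E = integral |f(t)|^2 dt = (1/2pi) integral |F(omega)|^2 domega
E = integral_{-inf}^{inf} e^(-18|t|) dt = 2*integral_0^inf e^(-18t) dt = 2/(2*9) = 1/9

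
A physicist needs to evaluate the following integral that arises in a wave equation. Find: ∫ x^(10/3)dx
Power rule: ∫ x^(10/3) dx=x^(13/3)/(13/3) + C

Answer: (3/13)·x^(13/3) + C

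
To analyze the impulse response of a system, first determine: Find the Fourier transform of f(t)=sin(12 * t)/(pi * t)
sin(W * t)/(pi * t)=(W/pi) * sinc(W * t/pi) is the impulse response of the ideal low-pass filter with cutoff W (here W=12).
Its Fourier transform is a rectangular function:
F(omega)=1 for |omega| < 12, 0 otherwise

Answer: rect(omega/24) [i.e., 1 for |omega| < 12, 0 otherwise]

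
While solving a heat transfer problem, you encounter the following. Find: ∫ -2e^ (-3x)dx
Since d/dx[e^(-3x)]=-3e^(-3x), we get 2/3 e^(-3x) + C

Answer: (2/3)e^(-3x) + C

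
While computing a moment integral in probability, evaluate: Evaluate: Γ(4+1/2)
Γ(n+1/2) = (2n)!√π/(4^n·n!)
= 40320√π/(256·24) = (105/16)·√π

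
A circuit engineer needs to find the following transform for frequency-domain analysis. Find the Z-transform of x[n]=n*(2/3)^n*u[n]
Using the property Z{n*a^n*u[n]}=az/(z-a)^2
With a=2/3: X(z)=(2/3)z/(z - 2/3)^2, |z| > 2/3

Answer: (2/3)z/(z - 2/3)^2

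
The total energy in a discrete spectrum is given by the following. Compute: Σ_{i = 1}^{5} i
Using formula: Σ i^1=n(n+1)/2=5·6/2=15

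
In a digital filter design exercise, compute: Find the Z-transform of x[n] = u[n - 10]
Using the time-shift property: Z{u[n-10]}=z^(-10) * z/(z-1)
=z^(-9)/(z-1)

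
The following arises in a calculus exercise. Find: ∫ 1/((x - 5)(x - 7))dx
Partial fractions: 1/((x-5)(x-7))=A/(x-5) + B/(x-7)
A=-1/2, B=1/2
∫ [-1/2· 1/(x-5) + 1/2· 1/(x-7)] dx
=(1/2)[ln|x-7| - ln|x-5|] + C

Answer: (1/2)·ln|(x-7)/(x-5)| + C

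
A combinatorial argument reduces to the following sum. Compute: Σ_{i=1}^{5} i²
Using formula: Σ i^2 = n(n + 1)(2n + 1)/6 = 5·6·11/6 = 55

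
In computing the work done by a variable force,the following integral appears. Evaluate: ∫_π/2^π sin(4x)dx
Antiderivative: -cos(4x)/4
Evaluate at bounds: [-cos(4·π)/4] - [-cos(4·π/2)/4]
= (-(1) + (1))/4 = 0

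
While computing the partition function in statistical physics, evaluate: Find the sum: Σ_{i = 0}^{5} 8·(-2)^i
Geometric series: S = a(1 - r^n)/(1 - r)
a = 8, r = -2, n = 6
S = 8(1 - 64)/3 = -168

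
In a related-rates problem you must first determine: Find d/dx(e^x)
Chain rule: d/dx[e^u]=e^u · u' where u=x
u'=1

Answer: 1·e^x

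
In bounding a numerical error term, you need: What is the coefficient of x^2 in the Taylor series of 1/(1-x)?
1/(1-x)=Σ x^n for |x|<1
All coefficients are 1

Answer: 1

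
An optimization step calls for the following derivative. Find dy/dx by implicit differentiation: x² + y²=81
Differentiate both sides: 2x+2y·(dy/dx) = 0
Solve: dy/dx = -2x/(2y) = -x/y

Answer: dy/dx = -x/y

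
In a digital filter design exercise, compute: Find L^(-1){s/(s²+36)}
L^(-1){s/(s² + w²)} = cos(wt)
Here w = 6

Answer: cos(6t)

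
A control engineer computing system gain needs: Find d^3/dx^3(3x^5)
Apply power rule 3 times:
d^1: 15x^4
d^2: 60x^3
d^3: 180x^2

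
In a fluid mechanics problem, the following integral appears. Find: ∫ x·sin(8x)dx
By parts: u = x, dv = sin(8x) dx
du = dx, v = -cos(8x)/8
= -x·cos(8x)/8 + sin(8x)/8² + C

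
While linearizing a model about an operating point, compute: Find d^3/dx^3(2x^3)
Apply power rule 3 times:
d^1: 6x^2
d^2: 12x
d^3: 12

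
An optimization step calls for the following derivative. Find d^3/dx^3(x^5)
Apply power rule 3 times:
d^1: 5x^4
d^2: 20x^3
d^3: 60x^2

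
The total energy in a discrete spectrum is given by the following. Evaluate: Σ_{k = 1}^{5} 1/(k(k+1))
Partial fractions: 1/(k(k + 1)) = 1/k - 1/(k + 1)
Telescoping sum: 1(1 - 1/6) = 1·5/6

Answer: 5/6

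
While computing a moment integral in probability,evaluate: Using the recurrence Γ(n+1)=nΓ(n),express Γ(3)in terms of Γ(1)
Γ(3)=2Γ(2)=2·1Γ(1)=...=2!·Γ(1)=2·Γ(1)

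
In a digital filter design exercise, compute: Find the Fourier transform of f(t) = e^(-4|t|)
Using the standard pair: F{e^(-a|t|)}=2a/(a^2 + omega^2)
With a=4: F(omega)=8/(16 + omega^2)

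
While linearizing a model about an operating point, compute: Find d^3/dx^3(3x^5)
Apply power rule 3 times:
d^1: 15x^4
d^2: 60x^3
d^3: 180x^2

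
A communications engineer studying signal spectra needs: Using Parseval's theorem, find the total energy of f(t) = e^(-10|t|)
Parseval's theorem: E=integral |f(t)|^2 dt=(1/2pi) integral |F(omega)|^2 domega
E=integral_{-inf}^{inf} e^(-20|t|) dt=2*integral_0^inf e^(-20t) dt=2/(2*10)=1/10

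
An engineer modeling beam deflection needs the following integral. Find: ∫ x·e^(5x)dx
Integration by parts: u=x, dv=e^(5x) dx
du=dx, v=e^(5x)/5
=x·e^(5x)/5 - ∫ e^(5x)/5 dx
=x·e^(5x)/5 - e^(5x)/25 + C

Answer: e^(5x)(x/5 - 1/25) + C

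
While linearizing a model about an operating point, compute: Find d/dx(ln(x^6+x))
Chain rule: d/dx[ln(u)]=u'/u where u=x^6 + x
u'=6x^5 + 1

Answer: (6x^5 + 1)/(x^6 + x)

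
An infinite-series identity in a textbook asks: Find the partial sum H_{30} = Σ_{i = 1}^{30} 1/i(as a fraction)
H_30 = 1 + 1/2 + 1/3 + ... + 1/30
= 9304682830147/2329089562800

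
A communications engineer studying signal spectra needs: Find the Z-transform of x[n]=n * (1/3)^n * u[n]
Using the property Z{n*a^n*u[n]}=az/(z-a)^2
With a=1/3: X(z)=(1/3)z/(z - 1/3)^2, |z| > 1/3

Answer: (1/3)z/(z - 1/3)^2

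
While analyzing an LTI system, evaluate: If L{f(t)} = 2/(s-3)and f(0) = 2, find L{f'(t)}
L{f'(t)} = s·F(s) - f(0) = 2s/(s-3) - 2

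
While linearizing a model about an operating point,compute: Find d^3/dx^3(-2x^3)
Apply power rule 3 times:
d^1: -6x^2
d^2: -12x
d^3: -12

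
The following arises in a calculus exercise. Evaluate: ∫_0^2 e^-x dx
Antiderivative: -e^-x
Evaluate: -(e^-2-1)

Answer: (e^-2-1)/(-1)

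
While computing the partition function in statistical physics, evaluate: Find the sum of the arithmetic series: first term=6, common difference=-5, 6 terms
Last term: a_n=6 + (6 - 1)·-5=-19
Sum=n(a_1 + a_n)/2=6(6 + (-19))/2=-39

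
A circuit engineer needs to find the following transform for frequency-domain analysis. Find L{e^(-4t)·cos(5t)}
First shifting: L{e^(at)f(t)} = F(s-a)
L{cos(5t)} = s/(s² + 25)
Shift: (s + 4)/((s + 4)² + 25)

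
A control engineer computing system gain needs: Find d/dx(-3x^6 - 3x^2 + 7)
Power rule: d/dx(ax^n) = n·a·x^(n-1)
Term by term: -18·x^5 - 6·x

Answer: -18x^5 - 6x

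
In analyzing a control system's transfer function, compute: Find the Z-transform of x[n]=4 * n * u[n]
Z{n*u[n]} = z/(z-1)^2
By linearity: Z{4*n*u[n]} = 4z/(z-1)^2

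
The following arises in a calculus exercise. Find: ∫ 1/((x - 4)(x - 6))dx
Partial fractions: 1/((x-4)(x-6)) = A/(x-4) + B/(x-6)
A = -1/2, B = 1/2
∫ [-1/2· 1/(x-4) + 1/2· 1/(x-6)] dx
= (1/2)[ln|x-6| - ln|x-4|] + C

Answer: (1/2)·ln|(x-6)/(x-4)| + C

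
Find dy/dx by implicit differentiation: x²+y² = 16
Differentiate both sides: 2x+2y·(dy/dx)=0
Solve: dy/dx=-2x/(2y)=-x/y

Answer: dy/dx=-x/y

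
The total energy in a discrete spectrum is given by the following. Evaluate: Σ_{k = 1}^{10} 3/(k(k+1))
Partial fractions: 3/(k(k+1)) = 3/k - 3/(k+1)
Telescoping sum: 3(1-1/11) = 3·10/11

Answer: 30/11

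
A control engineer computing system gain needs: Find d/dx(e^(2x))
Chain rule: d/dx[e^u] = e^u · u' where u = 2x
u' = 2

Answer: 2·e^(2x)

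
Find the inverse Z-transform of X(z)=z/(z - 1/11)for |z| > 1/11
Standard pair: z/(z-a) <-> a^n*u[n] for causal signals
With a=1/11: x[n]=(1/11)^n*u[n]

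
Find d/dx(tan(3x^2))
Chain rule: d/dx[tan(u)] = sec²(u)·u' where u = 3x^2
u' = 6x

Answer: 6x·sec²(3x^2)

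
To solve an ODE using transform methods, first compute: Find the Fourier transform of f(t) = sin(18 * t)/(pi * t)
sin(W * t)/(pi * t) = (W/pi) * sinc(W * t/pi) is the impulse response of the ideal low-pass filter with cutoff W (here W = 18).
Its Fourier transform is a rectangular function:
F(omega) = 1 for |omega| < 18, 0 otherwise

Answer: rect(omega/36) [i.e., 1 for |omega| < 18, 0 otherwise]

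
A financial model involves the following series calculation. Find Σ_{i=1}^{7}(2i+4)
=2·Σ i+4·7=2·28+28=84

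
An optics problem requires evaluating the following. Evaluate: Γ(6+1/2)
Γ(n+1/2) = (2n)!√π/(4^n·n!)
= 479001600√π/(4096·720) = (10395/64)·√π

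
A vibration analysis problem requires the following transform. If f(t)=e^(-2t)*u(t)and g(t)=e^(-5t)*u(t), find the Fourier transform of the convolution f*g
By the convolution theorem: F{f * g} = F(omega) * G(omega)
F(omega) = 1/(2 + j * omega), G(omega) = 1/(5 + j * omega)
F{f * g} = 1/((2 + j * omega)(5 + j * omega))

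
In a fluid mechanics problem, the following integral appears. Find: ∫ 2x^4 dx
Using power rule: ∫ 2x^4 dx=2/5 x^5 + C=(2/5)x^5 + C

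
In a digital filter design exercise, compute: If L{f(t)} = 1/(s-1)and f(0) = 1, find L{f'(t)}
L{f'(t)} = s·F(s) - f(0) = s/(s-1)-1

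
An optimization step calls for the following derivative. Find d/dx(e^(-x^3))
Chain rule: d/dx[e^u]=e^u · u' where u=-x^3
u'=-3x^2

Answer: -3x^2·e^(-x^3)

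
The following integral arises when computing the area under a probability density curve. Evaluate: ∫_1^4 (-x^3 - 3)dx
Step 1: Find antiderivative F(x)=(-1/4)x^4-3x
Step 2: F(4) - F(1)=-76 - (-13/4)=-291/4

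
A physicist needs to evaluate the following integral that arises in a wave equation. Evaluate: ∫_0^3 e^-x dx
Antiderivative: -e^-x
Evaluate: -(e^-3 - 1)

Answer: (e^-3 - 1)/(-1)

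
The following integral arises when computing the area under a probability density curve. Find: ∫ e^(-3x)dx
Since d/dx[e^(-3x)] = -3e^(-3x), we get -1/3 e^(-3x)+C

Answer: (-1/3)e^(-3x)+C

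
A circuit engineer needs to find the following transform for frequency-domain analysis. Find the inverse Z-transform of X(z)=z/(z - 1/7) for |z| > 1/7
Standard pair: z/(z-a) <-> a^n*u[n] for causal signals
With a = 1/7: x[n] = (1/7)^n*u[n]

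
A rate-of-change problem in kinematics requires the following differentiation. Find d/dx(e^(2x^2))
Chain rule: d/dx[e^u]=e^u · u' where u=2x^2
u'=4x

Answer: 4x·e^(2x^2)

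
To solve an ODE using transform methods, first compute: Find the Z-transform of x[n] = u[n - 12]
Using the time-shift property: Z{u[n-12]} = z^(-12) * z/(z-1)
= z^(-11)/(z-1)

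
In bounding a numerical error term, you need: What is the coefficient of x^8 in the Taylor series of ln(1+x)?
ln(1+x) = Σ (-1)^(n+1) x^n/n
Coefficient of x^8 = (-1)^9/8 = -1/8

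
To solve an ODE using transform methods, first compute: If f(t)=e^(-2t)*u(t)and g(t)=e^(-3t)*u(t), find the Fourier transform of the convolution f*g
By the convolution theorem: F{f*g}=F(omega)*G(omega)
F(omega)=1/(2+j*omega), G(omega)=1/(3+j*omega)
F{f*g}=1/((2+j*omega)(3+j*omega))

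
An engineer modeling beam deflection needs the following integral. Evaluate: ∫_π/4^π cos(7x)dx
Antiderivative: sin(7x)/7
Evaluate at bounds: [sin(7·π)/7] - [sin(7·π/4)/7]
=((0) - (-√2/2))/7=√2/14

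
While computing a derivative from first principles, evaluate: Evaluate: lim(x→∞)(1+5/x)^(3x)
Rewrite as [(1 + 5/x)^x]^3.
lim(1 + 5/x)^x=e^5, so limit=(e^5)^3=e^15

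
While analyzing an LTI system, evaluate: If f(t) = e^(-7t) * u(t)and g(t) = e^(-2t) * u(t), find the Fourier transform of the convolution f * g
By the convolution theorem: F{f*g} = F(omega)*G(omega)
F(omega) = 1/(7 + j*omega), G(omega) = 1/(2 + j*omega)
F{f*g} = 1/((7 + j*omega)(2 + j*omega))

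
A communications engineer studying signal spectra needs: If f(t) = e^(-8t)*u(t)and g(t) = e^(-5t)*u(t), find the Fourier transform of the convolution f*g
By the convolution theorem: F{f*g} = F(omega)*G(omega)
F(omega) = 1/(8+j*omega), G(omega) = 1/(5+j*omega)
F{f*g} = 1/((8+j*omega)(5+j*omega))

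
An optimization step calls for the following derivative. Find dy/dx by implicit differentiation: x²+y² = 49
Differentiate both sides: 2x+2y·(dy/dx)=0
Solve: dy/dx=-2x/(2y)=-x/y

Answer: dy/dx=-x/y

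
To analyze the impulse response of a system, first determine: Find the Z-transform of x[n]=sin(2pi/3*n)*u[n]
Z{sin(w0 * n) * u[n]}=z * sin(w0)/(z^2 - 2z * cos(w0) + 1)
With w0=2pi/3: X(z)=z * sin(2pi/3)/(z^2 - 2z * cos(2pi/3) + 1)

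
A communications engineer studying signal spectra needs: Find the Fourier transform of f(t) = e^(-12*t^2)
The Fourier transform of a Gaussian e^(-a*t^2) is sqrt(pi/a)*e^(-omega^2/(4a)).
With a = 12: F(omega) = sqrt(pi/12)*e^(-omega^2/48)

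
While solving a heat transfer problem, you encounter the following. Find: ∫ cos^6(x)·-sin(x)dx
Let u = cos(x), du = -sin(x) dx
∫ u^6 du = u^7/7+C

Answer: cos^7(x)/7+C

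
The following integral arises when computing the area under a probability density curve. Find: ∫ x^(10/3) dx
Power rule: ∫ x^(10/3) dx=x^(13/3)/(13/3)+C

Answer: (3/13)·x^(13/3)+C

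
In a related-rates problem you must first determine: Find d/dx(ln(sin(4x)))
Chain rule: d/dx[ln(u)] = u'/u where u = sin(4x)
u' = 4cos(4x)

Answer: (4cos(4x))/(sin(4x))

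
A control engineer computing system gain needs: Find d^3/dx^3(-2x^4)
Apply power rule 3 times:
d^1: -8x^3
d^2: -24x^2
d^3: -48x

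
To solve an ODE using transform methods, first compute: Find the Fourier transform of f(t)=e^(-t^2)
The Fourier transform of a Gaussian e^(-t^2) is sqrt(pi) * e^(-omega^2/4).
With a=1: F(omega)=sqrt(pi) * e^(-omega^2/4)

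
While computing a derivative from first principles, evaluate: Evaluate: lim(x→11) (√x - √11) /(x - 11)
Multiply by conjugate (√x+√11)/(√x+√11):
= (x - 11)/((x - 11)(√x+√11)) = 1/(√x+√11)
As x → 11: 1/(2√11)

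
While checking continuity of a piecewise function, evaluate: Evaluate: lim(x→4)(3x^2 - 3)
Polynomial is continuous, so substitute x=4:
3·4^2-3=45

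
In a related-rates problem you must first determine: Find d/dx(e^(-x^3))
Chain rule: d/dx[e^u] = e^u · u' where u = -x^3
u' = -3x^2

Answer: -3x^2·e^(-x^3)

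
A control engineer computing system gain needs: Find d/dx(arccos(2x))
d/dx[arccos(u)]=-u'/√(1-u²), u=2x, u'=2

Answer: -2/√(1 - 4x²)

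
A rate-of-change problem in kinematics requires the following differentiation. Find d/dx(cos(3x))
Chain rule: d/dx[cos(u)]=-sin(u)·u' where u=3x
u'=3

Answer: -3·sin(3x)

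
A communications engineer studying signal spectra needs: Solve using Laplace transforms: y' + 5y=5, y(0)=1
Take L of both sides: sY(s)-1+5Y(s)=5/s
Y(s)(s+5)=5/s+1
Y(s)=5/(s(s+5))+1/(s+5)
Partial fractions: 5/(s(s+5))=1/s - 1/(s+5)
So Y(s)=1/s
Inverse transform (L^(-1){1/s}=1, L^(-1){1/(s+5)}=e^(-5t)):

Answer: y(t)=1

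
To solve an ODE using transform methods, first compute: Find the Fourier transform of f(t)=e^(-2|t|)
Using the standard pair: F{e^(-a|t|)} = 2a/(a^2+omega^2)
With a = 2: F(omega) = 4/(4+omega^2)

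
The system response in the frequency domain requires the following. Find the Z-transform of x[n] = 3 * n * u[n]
Z{n*u[n]}=z/(z-1)^2
By linearity: Z{3*n*u[n]}=3z/(z-1)^2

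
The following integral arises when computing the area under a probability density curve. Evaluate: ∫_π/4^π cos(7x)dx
Antiderivative: sin(7x)/7
Evaluate at bounds: [sin(7·π)/7] - [sin(7·π/4)/7]
= ((0) - (-√2/2))/7 = √2/14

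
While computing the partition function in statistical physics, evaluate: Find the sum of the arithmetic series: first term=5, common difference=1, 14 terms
Last term: a_n = 5+(14-1)·1 = 18
Sum = n(a_1+a_n)/2 = 14(5+18)/2 = 161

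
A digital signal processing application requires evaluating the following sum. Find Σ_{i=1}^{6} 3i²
=3·n(n + 1)(2n + 1)/6=3·6·7·13/6=273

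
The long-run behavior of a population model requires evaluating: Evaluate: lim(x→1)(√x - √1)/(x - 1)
Multiply by conjugate (√x + √1)/(√x + √1):
= (x - 1)/((x - 1)(√x + √1)) = 1/(√x + √1)
As x → 1: 1/(2√1)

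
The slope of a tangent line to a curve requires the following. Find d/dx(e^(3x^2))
Chain rule: d/dx[e^u] = e^u · u' where u = 3x^2
u' = 6x

Answer: 6x·e^(3x^2)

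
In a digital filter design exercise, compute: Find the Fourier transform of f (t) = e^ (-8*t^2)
The Fourier transform of a Gaussian e^(-a * t^2) is sqrt(pi/a) * e^(-omega^2/(4a)).
With a = 8: F(omega) = sqrt(pi/8) * e^(-omega^2/32)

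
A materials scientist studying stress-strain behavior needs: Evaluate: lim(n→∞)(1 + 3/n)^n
This is the definition of e^3: lim(1+3/n)^n=e^3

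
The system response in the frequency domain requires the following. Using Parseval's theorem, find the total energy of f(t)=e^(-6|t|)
Parseval's theorem: E = integral |f(t)|^2 dt = (1/2pi) integral |F(omega)|^2 domega
E = integral_{-inf}^{inf} e^(-12|t|) dt = 2 * integral_0^inf e^(-12t) dt = 2/(2 * 6) = 1/6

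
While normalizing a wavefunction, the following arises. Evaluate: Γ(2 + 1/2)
Γ(n + 1/2) = (2n)!√π/(4^n·n!)
= 24√π/(16·2) = (3/4)·√π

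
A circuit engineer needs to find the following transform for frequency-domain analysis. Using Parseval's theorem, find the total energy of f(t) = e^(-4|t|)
Parseval's theorem: E=integral |f(t)|^2 dt=(1/2pi) integral |F(omega)|^2 domega
E=integral_{-inf}^{inf} e^(-8|t|) dt=2 * integral_0^inf e^(-8t) dt=2/(2 * 4)=1/4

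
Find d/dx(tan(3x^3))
Chain rule: d/dx[tan(u)] = sec²(u)·u' where u = 3x^3
u' = 9x^2

Answer: 9x^2·sec²(3x^3)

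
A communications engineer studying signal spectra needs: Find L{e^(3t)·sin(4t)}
First shifting: L{e^(at)f(t)}=F(s-a)
L{sin(4t)}=4/(s² + 16)
Shift: 4/((s-3)² + 16)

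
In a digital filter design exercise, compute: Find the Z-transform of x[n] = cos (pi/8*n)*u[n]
Z{cos(w0*n)*u[n]}=z(z - cos(w0))/(z^2-2z*cos(w0)+1)
With w0=pi/8: X(z)=z(z - cos(pi/8))/(z^2-2z*cos(pi/8)+1)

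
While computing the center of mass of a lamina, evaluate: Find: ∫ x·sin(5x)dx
By parts: u=x, dv=sin(5x) dx
du=dx, v=-cos(5x)/5
=-x·cos(5x)/5 + sin(5x)/5² + C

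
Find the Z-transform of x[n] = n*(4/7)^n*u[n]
Using the property Z{n*a^n*u[n]} = az/(z-a)^2
With a = 4/7: X(z) = (4/7)z/(z - 4/7)^2, |z| > 4/7

Answer: (4/7)z/(z - 4/7)^2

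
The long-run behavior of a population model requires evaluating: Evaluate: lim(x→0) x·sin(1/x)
Squeeze theorem: -|x| ≤ x·sin(1/x) ≤ |x|
Since x → 0 as x → 0, by squeeze theorem the limit is 0

Answer: 0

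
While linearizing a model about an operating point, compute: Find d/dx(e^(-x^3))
Chain rule: d/dx[e^u] = e^u · u' where u = -x^3
u' = -3x^2

Answer: -3x^2·e^(-x^3)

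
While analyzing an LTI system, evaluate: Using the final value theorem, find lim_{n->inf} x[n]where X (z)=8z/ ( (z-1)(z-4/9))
Final value theorem: lim x[n]=lim_{z->1} (z-1) * X(z)
(z-1) * X(z)=8z/(z-4/9)
As z->1: 8/(1 - 4/9)=8/(5/9)=72/5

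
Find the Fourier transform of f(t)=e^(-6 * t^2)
The Fourier transform of a Gaussian e^(-a * t^2) is sqrt(pi/a) * e^(-omega^2/(4a)).
With a = 6: F(omega) = sqrt(pi/6) * e^(-omega^2/24)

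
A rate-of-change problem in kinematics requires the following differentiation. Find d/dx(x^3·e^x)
Product rule: (fg)' = f'g+fg'
f = x^3, f' = 3x^2
g = e^x, g' = e^x

Answer: 3x^2·e^x+x^3·e^x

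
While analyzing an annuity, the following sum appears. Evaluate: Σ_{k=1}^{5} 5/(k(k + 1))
Partial fractions: 5/(k(k+1)) = 5/k - 5/(k+1)
Telescoping sum: 5(1-1/6) = 5·5/6

Answer: 25/6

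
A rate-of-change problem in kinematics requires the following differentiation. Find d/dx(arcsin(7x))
d/dx[arcsin(u)]=u'/√(1-u²), u=7x, u'=7

Answer: 7/√(1 - 49x²)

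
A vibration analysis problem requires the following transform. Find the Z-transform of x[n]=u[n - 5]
Using the time-shift property: Z{u[n-5]}=z^(-5)*z/(z-1)
=z^(-4)/(z-1)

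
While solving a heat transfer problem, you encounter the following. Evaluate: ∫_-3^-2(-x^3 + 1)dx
Step 1: Find antiderivative F(x)=(-1/4)x^4 + x
Step 2: F(-2) - F(-3)=-6 - (-93/4)=69/4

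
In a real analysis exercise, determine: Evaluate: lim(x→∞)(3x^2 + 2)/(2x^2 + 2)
Divide numerator and denominator by x^2:
lim (3+2/x^2)/(2+2/x^2)=3/2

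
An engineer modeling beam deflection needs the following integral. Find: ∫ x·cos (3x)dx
By parts: u=x, dv=cos(3x) dx
du=dx, v=sin(3x)/3
=x·sin(3x)/3+cos(3x)/3²+C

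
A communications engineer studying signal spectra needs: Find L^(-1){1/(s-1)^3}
L^(-1){1/(s-a)^n} = t^(n-1)·e^(at)/(n-1)!
Here a = 1, n = 3: t^2·e^(t)/2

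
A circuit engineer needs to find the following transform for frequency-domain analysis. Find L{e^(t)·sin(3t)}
First shifting: L{e^(at)f(t)} = F(s-a)
L{sin(3t)} = 3/(s² + 9)
Shift: 3/((s-1)² + 9)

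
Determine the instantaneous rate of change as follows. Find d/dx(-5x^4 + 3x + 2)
Power rule: d/dx(ax^n) = n·a·x^(n-1)
Term by term: -20·x^3+3

Answer: -20x^3+3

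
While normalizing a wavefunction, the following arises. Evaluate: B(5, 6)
B(x,y) = Γ(x)Γ(y)/Γ(x+y) = (x-1)!(y-1)!/(x+y-1)!
B(5,6) = 4!·5!/10! = 1/1260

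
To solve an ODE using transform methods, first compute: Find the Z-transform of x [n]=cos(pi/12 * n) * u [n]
Z{cos(w0*n)*u[n]} = z(z - cos(w0))/(z^2 - 2z*cos(w0) + 1)
With w0 = pi/12: X(z) = z(z - cos(pi/12))/(z^2 - 2z*cos(pi/12) + 1)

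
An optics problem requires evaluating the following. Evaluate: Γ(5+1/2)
Γ(n + 1/2) = (2n)!√π/(4^n·n!)
= 3628800√π/(1024·120) = (945/32)·√π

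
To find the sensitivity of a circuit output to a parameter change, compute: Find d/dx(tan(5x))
Chain rule: d/dx[tan(u)] = sec²(u)·u' where u = 5x
u' = 5

Answer: 5·sec²(5x)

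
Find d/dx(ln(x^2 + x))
Chain rule: d/dx[ln(u)]=u'/u where u=x^2 + x
u'=2x + 1

Answer: (2x + 1)/(x^2 + x)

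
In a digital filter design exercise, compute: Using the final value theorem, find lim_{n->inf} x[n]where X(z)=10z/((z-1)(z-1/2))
Final value theorem: lim x[n] = lim_{z->1} (z-1) * X(z)
(z-1) * X(z) = 10z/(z-1/2)
As z->1: 10/(1-1/2) = 10/(1/2) = 20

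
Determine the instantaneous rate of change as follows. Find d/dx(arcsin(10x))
d/dx[arcsin(u)] = u'/√(1-u²), u = 10x, u' = 10

Answer: 10/√(1-100x²)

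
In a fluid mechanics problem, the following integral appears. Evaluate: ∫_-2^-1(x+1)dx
Step 1: Find antiderivative F(x) = (1/2)x^2 + x
Step 2: F(-1) - F(-2) = -1/2 - (0) = -1/2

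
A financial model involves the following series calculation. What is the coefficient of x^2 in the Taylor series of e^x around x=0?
Taylor series of e^x=Σ x^n/n!
Coefficient of x^2=1/2!=1/2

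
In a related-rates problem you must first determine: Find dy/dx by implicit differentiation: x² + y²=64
Differentiate both sides: 2x+2y·(dy/dx) = 0
Solve: dy/dx = -2x/(2y) = -x/y

Answer: dy/dx = -x/y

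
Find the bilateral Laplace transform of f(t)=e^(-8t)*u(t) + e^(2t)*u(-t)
For e^(-8t)*u(t): L = 1/(s + 8), Re(s) > -8
For e^(2t)*u(-t): L = -1/(s-2), Re(s) < 2
Combined: F(s) = 1/(s + 8) - 1/(s-2), -8 < Re(s) < 2

Answer: 1/(s + 8) - 1/(s-2), ROC: -8 < Re(s) < 2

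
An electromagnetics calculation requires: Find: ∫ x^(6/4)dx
Power rule: ∫ x^(3/2) dx=x^(5/2)/(5/2) + C

Answer: (2/5)·x^(5/2) + C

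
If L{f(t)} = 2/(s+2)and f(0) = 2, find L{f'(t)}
L{f'(t)}=s·F(s) - f(0)=2s/(s+2)-2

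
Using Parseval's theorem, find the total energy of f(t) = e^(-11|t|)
Parseval's theorem: E = integral |f(t)|^2 dt = (1/2pi) integral |F(omega)|^2 domega
E = integral_{-inf}^{inf} e^(-22|t|) dt = 2 * integral_0^inf e^(-22t) dt = 2/(2 * 11) = 1/11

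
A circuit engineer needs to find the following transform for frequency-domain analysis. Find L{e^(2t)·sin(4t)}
First shifting: L{e^(at)f(t)} = F(s-a)
L{sin(4t)} = 4/(s² + 16)
Shift: 4/((s-2)² + 16)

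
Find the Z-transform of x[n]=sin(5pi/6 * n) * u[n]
Z{sin(w0 * n) * u[n]}=z * sin(w0)/(z^2 - 2z * cos(w0) + 1)
With w0=5pi/6: X(z)=z * sin(5pi/6)/(z^2 - 2z * cos(5pi/6) + 1)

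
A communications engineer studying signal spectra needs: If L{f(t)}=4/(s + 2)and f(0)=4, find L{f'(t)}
L{f'(t)} = s·F(s) - f(0) = 4s/(s + 2) - 4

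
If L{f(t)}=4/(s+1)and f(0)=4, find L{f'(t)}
L{f'(t)} = s·F(s) - f(0) = 4s/(s+1)-4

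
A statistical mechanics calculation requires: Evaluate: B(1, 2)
B(x,y) = Γ(x)Γ(y)/Γ(x + y) = (x-1)!(y-1)!/(x + y-1)!
B(1,2) = 0!·1!/2! = 1/2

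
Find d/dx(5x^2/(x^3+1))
Quotient rule: (f/g)'=(f'g - fg')/g²
f=5x^2, f'=10x
g=x^3 + 1, g'=3x^2

Answer: (10x·(x^3 + 1) - 15x^4)/(x^3 + 1)²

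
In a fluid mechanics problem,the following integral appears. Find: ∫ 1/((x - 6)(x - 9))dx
Partial fractions: 1/((x-6)(x-9)) = A/(x-6)+B/(x-9)
A = -1/3, B = 1/3
∫ [-1/3· 1/(x-6)+1/3· 1/(x-9)] dx
= (1/3)[ln|x-9| - ln|x-6|]+C

Answer: (1/3)·ln|(x-9)/(x-6)|+C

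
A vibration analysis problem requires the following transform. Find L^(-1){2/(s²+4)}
L^(-1){w/(s² + w²)}=sin(wt)
Here w=2

Answer: sin(2t)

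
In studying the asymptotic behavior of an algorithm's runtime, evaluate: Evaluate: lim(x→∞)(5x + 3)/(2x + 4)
Divide numerator and denominator by x:
lim (5 + 3/x)/(2 + 4/x)=5/2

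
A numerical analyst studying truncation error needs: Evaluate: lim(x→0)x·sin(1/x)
Squeeze theorem: -|x| ≤ x·sin(1/x) ≤ |x|
Since x → 0 as x → 0, by squeeze theorem the limit is 0

Answer: 0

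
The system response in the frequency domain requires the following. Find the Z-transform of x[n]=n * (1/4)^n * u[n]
Using the property Z{n * a^n * u[n]}=az/(z-a)^2
With a=1/4: X(z)=(1/4)z/(z - 1/4)^2, |z| > 1/4

Answer: (1/4)z/(z - 1/4)^2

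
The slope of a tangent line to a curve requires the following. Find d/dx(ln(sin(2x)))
Chain rule: d/dx[ln(u)]=u'/u where u=sin(2x)
u'=2cos(2x)

Answer: (2cos(2x))/(sin(2x))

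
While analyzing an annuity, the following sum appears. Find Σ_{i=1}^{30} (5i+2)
=5·Σ i+2·30=5·465+60=2385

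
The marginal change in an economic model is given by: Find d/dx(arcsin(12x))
d/dx[arcsin(u)] = u'/√(1-u²), u = 12x, u' = 12

Answer: 12/√(1 - 144x²)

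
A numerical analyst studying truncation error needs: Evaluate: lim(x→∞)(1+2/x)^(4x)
Rewrite as [(1+2/x)^x]^4.
lim(1+2/x)^x=e^2, so limit=(e^2)^4=e^8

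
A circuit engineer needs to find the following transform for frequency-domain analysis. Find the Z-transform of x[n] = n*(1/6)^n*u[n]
Using the property Z{n * a^n * u[n]}=az/(z-a)^2
With a=1/6: X(z)=(1/6)z/(z - 1/6)^2, |z| > 1/6

Answer: (1/6)z/(z - 1/6)^2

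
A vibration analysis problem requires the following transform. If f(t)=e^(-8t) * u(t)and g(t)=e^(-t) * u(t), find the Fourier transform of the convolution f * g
By the convolution theorem: F{f * g}=F(omega) * G(omega)
F(omega)=1/(8 + j * omega), G(omega)=1/(1 + j * omega)
F{f * g}=1/((8 + j * omega)(1 + j * omega))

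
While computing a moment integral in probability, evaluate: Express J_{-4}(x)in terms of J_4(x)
For integer n: J_{-n}(x)=(-1)^n J_n(x)
With n=4: J_{-4}(x)=(-1)^4 J_4(x)=J_4(x)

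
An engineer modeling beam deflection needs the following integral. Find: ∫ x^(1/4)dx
Power rule: ∫ x^(1/4) dx=x^(5/4)/(5/4)+C

Answer: (4/5)·x^(5/4)+C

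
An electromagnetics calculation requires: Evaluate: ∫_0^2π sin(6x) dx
Antiderivative: -cos(6x)/6
Evaluate at bounds: [-cos(6·2π)/6] - [-cos(6·0)/6]
= (-(1)+(1))/6 = 0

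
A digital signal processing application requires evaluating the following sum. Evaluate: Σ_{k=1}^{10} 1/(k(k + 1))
Partial fractions: 1/(k(k+1))=1/k - 1/(k+1)
Telescoping sum: 1(1-1/11)=1·10/11

Answer: 10/11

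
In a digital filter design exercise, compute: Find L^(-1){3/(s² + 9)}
L^(-1){w/(s²+w²)} = sin(wt)
Here w = 3

Answer: sin(3t)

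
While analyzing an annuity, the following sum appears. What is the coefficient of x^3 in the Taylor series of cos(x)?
cos(x) has only even powers. Coefficient of x^3 = 0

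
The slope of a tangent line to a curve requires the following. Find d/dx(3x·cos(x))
Product rule: (fg)' = f'g+fg'
f = 3x, f' = 3
g = cos(x), g' = -sin(x)

Answer: 3·cos(x)-3x·sin(x)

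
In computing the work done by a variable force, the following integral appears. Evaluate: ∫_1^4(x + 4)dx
Step 1: Find antiderivative F(x)=(1/2)x^2+4x
Step 2: F(4) - F(1)=24 - (9/2)=39/2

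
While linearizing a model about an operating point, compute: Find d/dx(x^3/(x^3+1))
Quotient rule: (f/g)'=(f'g - fg')/g²
f=x^3, f'=3x^2
g=x^3 + 1, g'=3x^2

Answer: (3x^2·(x^3 + 1) - 3x^5)/(x^3 + 1)²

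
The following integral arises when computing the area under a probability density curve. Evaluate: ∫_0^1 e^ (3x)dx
Antiderivative: (1/3)e^(3x)
Evaluate: (1/3)(e^3 - 1)

Answer: (e^3 - 1)/3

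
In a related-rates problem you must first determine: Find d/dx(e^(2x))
Chain rule: d/dx[e^u]=e^u · u' where u=2x
u'=2

Answer: 2·e^(2x)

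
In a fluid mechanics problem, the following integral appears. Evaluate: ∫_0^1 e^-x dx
Antiderivative: -e^-x
Evaluate: -(e^-1-1)

Answer: (e^-1-1)/(-1)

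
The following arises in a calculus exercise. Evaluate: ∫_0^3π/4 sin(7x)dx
Antiderivative: -cos(7x)/7
Evaluate at bounds: [-cos(7·3π/4)/7] - [-cos(7·0)/7]
= (-(-√2/2) + (1))/7 = 1/7 + √2/14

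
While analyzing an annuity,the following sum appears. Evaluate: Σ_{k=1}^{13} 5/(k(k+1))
Partial fractions: 5/(k(k+1))=5/k - 5/(k+1)
Telescoping sum: 5(1-1/14)=5·13/14

Answer: 65/14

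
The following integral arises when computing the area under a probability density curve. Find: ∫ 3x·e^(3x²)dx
Let u=3x², du=6x dx
∫ (1/2)e^u du=e^u/2 + C

Answer: e^(3x²)/2 + C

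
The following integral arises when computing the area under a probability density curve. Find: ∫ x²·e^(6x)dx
Integration by parts twice:
First: u=x², dv=e^(6x) dx => x²e^(6x)/6 - (2/6)∫ xe^(6x) dx
Second (∫ xe^(6x) dx): xe^(6x)/6 - e^(6x)/36
Combining: e^(6x)(x²/6 - 2x/36 + 2/216) + C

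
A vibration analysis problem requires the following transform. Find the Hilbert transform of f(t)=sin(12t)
The Hilbert transform shifts each frequency component by -pi/2.
H{sin(wt)}=-cos(wt)
With w=12: H{sin(12t)}=-cos(12t)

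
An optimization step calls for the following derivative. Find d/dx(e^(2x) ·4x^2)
Product rule: (fg)'=f'g+fg'
f=e^(2x), f'=2·e^(2x)
g=4x^2, g'=8x

Answer: 8·e^(2x)·x^2+8·e^(2x)·x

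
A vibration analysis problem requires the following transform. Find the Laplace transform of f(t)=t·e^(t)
L{t·e^(at)}=1/(s-a)²
L{t·e^(t)}=1/(s-1)²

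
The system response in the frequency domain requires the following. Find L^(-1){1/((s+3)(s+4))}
Partial fractions: 1/((s+3)(s+4)) = A/(s+3)+B/(s+4)
Cover-up: A = 1/(s+4)|_{s = -3} = 1; B = 1/(s+3)|_{s = -4} = -1
L^(-1) = e^(-3t) - e^(-4t)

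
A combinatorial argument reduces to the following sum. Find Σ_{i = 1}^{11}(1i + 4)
=1·Σ i + 4·11=1·66 + 44=110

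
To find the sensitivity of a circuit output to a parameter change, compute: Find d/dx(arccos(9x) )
d/dx[arccos(u)]=-u'/√(1-u²), u=9x, u'=9

Answer: -9/√(1 - 81x²)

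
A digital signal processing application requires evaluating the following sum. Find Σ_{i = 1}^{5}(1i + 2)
= 1·Σ i + 2·5 = 1·15 + 10 = 25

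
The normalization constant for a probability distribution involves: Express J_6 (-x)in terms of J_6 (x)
For integer n: J_n(-x)=(-1)^n J_n(x)
With n=6: J_6(-x)=(-1)^6 J_6(x)=J_6(x)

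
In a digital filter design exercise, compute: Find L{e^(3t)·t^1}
First shifting: L{e^(at)f(t)}=F(s-a)
L{t^1}=1/s^2
Shift s → s-3: 1/(s-3)^2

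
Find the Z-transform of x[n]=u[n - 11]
Using the time-shift property: Z{u[n-11]}=z^(-11) * z/(z-1)
=z^(-10)/(z-1)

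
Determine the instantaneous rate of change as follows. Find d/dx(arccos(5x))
d/dx[arccos(u)]=-u'/√(1-u²), u=5x, u'=5

Answer: -5/√(1-25x²)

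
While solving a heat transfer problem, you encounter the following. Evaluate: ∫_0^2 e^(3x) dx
Antiderivative: (1/3)e^(3x)
Evaluate: (1/3)(e^6-1)

Answer: (e^6-1)/3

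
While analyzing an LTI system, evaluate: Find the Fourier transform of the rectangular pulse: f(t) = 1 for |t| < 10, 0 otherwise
F(omega)=integral from -10 to 10 of e^(-j*omega*t) dt
=2*sin(10*omega)/omega=20*sinc(10*omega/pi)

Answer: 2*sin(10*omega)/omega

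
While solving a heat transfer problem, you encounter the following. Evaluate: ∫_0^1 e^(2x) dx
Antiderivative: (1/2)e^(2x)
Evaluate: (1/2)(e^2-1)

Answer: (e^2-1)/2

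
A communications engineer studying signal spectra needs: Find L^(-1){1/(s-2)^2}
L^(-1){1/(s-a)^n} = t^(n-1)·e^(at)/(n-1)!
Here a = 2, n = 2: t^1·e^(2t)/1

Answer: t·e^(2t)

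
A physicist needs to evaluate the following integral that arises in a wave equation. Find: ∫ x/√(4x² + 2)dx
Let u=4x²+2, du=8x dx
∫ (1/8)·u^(-1/2) du=√u/4+C

Answer: √(4x²+2)/4+C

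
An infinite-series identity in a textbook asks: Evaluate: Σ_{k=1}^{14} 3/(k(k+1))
Partial fractions: 3/(k(k + 1))=3/k - 3/(k + 1)
Telescoping sum: 3(1 - 1/15)=3·14/15

Answer: 14/5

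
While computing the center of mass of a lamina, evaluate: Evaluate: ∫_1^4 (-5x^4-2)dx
Step 1: Find antiderivative F(x)=-x^5 - 2x
Step 2: F(4) - F(1)=-1032 - (-3)=-1029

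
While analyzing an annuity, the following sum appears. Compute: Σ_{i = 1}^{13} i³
Using formula: Σ i^3 = [n(n+1)/2]² = [13·14/2]² = 8281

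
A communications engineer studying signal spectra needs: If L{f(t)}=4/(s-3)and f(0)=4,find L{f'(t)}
L{f'(t)} = s·F(s) - f(0) = 4s/(s-3)-4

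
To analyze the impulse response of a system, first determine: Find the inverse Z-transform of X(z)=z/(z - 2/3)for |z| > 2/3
Standard pair: z/(z-a) <-> a^n * u[n] for causal signals
With a=2/3: x[n]=(2/3)^n * u[n]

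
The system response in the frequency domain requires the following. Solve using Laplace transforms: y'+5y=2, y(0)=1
Take L of both sides: sY(s) - 1 + 5Y(s)=2/s
Y(s)(s + 5)=2/s + 1
Y(s)=2/(s(s + 5)) + 1/(s + 5)
Partial fractions: 2/(s(s + 5))=(2/5)/s - (2/5)/(s + 5)
So Y(s)=(2/5)/s + (3/5)/(s + 5)
Inverse transform (L^(-1){1/s}=1, L^(-1){1/(s + 5)}=e^(-5t)):

Answer: y(t)=2/5 + (3/5)·e^(-5t)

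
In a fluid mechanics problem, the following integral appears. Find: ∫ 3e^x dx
Since d/dx[e^x] = + e^x, we get 3e^x + C

Answer: 3e^x + C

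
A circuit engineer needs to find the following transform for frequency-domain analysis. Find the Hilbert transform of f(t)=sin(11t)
The Hilbert transform shifts each frequency component by -pi/2.
H{sin(wt)}=-cos(wt)
With w=11: H{sin(11t)}=-cos(11t)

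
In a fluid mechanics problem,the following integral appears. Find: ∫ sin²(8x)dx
Using identity sin²(u)=(1 - cos(2u))/2:
∫ (1 - cos(16x))/2 dx=x/2 - sin(16x)/32+C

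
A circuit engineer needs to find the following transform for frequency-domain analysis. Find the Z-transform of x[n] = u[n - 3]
Using the time-shift property: Z{u[n-3]} = z^(-3) * z/(z-1)
= z^(-2)/(z-1)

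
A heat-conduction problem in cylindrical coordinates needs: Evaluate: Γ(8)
Γ(n) = (n-1)! for positive integers
Γ(8) = 7! = 5040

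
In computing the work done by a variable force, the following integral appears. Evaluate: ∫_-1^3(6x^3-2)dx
Step 1: Find antiderivative F(x) = (3/2)x^4 - 2x
Step 2: F(3) - F(-1) = 231/2 - (7/2) = 112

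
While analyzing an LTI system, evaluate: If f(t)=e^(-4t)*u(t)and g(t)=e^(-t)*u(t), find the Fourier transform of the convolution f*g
By the convolution theorem: F{f * g} = F(omega) * G(omega)
F(omega) = 1/(4+j * omega), G(omega) = 1/(1+j * omega)
F{f * g} = 1/((4+j * omega)(1+j * omega))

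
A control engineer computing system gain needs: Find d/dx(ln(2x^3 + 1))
Chain rule: d/dx[ln(u)] = u'/u where u = 2x^3 + 1
u' = 6x^2

Answer: (6x^2)/(2x^3 + 1)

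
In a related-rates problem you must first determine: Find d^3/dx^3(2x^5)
Apply power rule 3 times:
d^1: 10x^4
d^2: 40x^3
d^3: 120x^2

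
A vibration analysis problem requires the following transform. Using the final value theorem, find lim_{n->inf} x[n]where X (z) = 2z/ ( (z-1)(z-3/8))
Final value theorem: lim x[n] = lim_{z->1} (z-1) * X(z)
(z-1) * X(z) = 2z/(z-3/8)
As z->1: 2/(1-3/8) = 2/(5/8) = 16/5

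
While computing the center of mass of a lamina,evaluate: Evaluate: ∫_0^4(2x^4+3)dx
Step 1: Find antiderivative F(x)=(2/5)x^5+3x
Step 2: F(4) - F(0)=2108/5 - (0)=2108/5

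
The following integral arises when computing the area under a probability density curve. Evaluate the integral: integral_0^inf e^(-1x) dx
integral_0^inf e^(-1x) dx=[-1/1 * e^(-1x)]_0^inf
=0 - (-1/1)=1/1

Answer: 1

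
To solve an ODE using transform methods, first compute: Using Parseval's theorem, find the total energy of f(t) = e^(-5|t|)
Parseval's theorem: E=integral |f(t)|^2 dt=(1/2pi) integral |F(omega)|^2 domega
E=integral_{-inf}^{inf} e^(-10|t|) dt=2*integral_0^inf e^(-10t) dt=2/(2*5)=1/5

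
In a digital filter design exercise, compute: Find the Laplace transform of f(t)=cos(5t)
L{cos(wt)} = s/(s² + w²)
L{cos(5t)} = s/(s² + 25)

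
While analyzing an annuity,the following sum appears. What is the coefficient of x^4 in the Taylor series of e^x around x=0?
Taylor series of e^x=Σ x^n/n!
Coefficient of x^4=1/4!=1/24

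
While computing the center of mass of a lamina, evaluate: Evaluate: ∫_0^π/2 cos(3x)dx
Antiderivative: sin(3x)/3
Evaluate at bounds: [sin(3·π/2)/3] - [sin(3·0)/3]
=((-1) - (0))/3=-1/3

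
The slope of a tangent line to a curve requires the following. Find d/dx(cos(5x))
Chain rule: d/dx[cos(u)]=-sin(u)·u' where u=5x
u'=5

Answer: -5·sin(5x)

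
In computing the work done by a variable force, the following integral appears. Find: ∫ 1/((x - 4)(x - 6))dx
Partial fractions: 1/((x-4)(x-6))=A/(x-4) + B/(x-6)
A=-1/2, B=1/2
∫ [-1/2· 1/(x-4) + 1/2· 1/(x-6)] dx
=(1/2)[ln|x-6| - ln|x-4|] + C

Answer: (1/2)·ln|(x-6)/(x-4)| + C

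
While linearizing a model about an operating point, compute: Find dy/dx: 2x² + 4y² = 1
Differentiate: 4x+8y·(dy/dx)=0
dy/dx=-4x/(8y)=-(1/2)·(x/y)

Answer: dy/dx=-(1/2)·(x/y)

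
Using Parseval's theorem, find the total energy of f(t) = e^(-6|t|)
Parseval's theorem: E = integral |f(t)|^2 dt = (1/2pi) integral |F(omega)|^2 domega
E = integral_{-inf}^{inf} e^(-12|t|) dt = 2 * integral_0^inf e^(-12t) dt = 2/(2 * 6) = 1/6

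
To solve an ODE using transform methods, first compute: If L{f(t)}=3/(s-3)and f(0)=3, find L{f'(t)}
L{f'(t)} = s·F(s) - f(0) = 3s/(s-3) - 3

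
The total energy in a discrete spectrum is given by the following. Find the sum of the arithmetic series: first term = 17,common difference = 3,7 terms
Last term: a_n = 17 + (7 - 1)·3 = 35
Sum = n(a_1 + a_n)/2 = 7(17 + 35)/2 = 182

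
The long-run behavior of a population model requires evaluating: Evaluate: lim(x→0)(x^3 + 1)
Polynomial is continuous, so substitute x = 0:
1·0^3 + 1 = 1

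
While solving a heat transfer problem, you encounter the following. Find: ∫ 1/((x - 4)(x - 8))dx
Partial fractions: 1/((x-4)(x-8))=A/(x-4)+B/(x-8)
A=-1/4, B=1/4
∫ [-1/4· 1/(x-4)+1/4· 1/(x-8)] dx
=(1/4)[ln|x-8| - ln|x-4|]+C

Answer: (1/4)·ln|(x-8)/(x-4)|+C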